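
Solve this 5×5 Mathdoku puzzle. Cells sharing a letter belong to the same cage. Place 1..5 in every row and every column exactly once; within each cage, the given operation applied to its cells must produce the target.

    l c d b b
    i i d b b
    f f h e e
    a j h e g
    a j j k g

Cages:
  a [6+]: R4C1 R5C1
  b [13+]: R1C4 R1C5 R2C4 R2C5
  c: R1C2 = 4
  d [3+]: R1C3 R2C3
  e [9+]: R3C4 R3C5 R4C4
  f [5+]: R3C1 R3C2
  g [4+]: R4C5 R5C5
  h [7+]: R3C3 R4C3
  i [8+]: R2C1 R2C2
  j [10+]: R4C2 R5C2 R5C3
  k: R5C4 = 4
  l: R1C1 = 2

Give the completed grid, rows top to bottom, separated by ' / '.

Cage l is a single given cell, so R1C1 = 2.
C is a freebie, so R1C2 = 4.
Row 1 now contains 2, which forces R1C3 = 1.
Column 3 already has 1, leaving R2C3 = 2.
Cage k is given; hence R5C4 = 4.
Cage b has sum 13; hence R2C4 = 1.
Cage b has sum 13, which forces R2C5 = 4.
In row 3, 5 can only go at R3C4, so R3C4 = 5.
Column 4 already has 5, which forces R1C4 = 3.
Cage b needs sum 13, which forces R1C5 = 5.
3 is placed in column 4, so R4C4 = 2.
Cage e has sum 9, which forces R3C5 = 2.
Cage j has sum 10, which forces R5C2 = 2.
The two cells of cage f must have sum 5, so R3C1 = 4.
Row 3 now contains 2, leaving R3C2 = 1.
Row 3 already has 4, which forces R3C3 = 3.
Column 3 already has 3, leaving R4C3 = 4.
Column 3 already has 3; hence R5C3 = 5.
The two cells of cage a must have sum 6; hence R4C1 = 5.
Cage j needs sum 10; hence R4C2 = 3.
Row 4 already has 3; hence R4C5 = 1.
Row 5 already has 5, leaving R5C1 = 1.
1 is placed in column 5, which forces R5C5 = 3.
Column 1 already has 5, which forces R2C1 = 3.
Column 2 already has 3, so R2C2 = 5.

2 4 1 3 5 / 3 5 2 1 4 / 4 1 3 5 2 / 5 3 4 2 1 / 1 2 5 4 3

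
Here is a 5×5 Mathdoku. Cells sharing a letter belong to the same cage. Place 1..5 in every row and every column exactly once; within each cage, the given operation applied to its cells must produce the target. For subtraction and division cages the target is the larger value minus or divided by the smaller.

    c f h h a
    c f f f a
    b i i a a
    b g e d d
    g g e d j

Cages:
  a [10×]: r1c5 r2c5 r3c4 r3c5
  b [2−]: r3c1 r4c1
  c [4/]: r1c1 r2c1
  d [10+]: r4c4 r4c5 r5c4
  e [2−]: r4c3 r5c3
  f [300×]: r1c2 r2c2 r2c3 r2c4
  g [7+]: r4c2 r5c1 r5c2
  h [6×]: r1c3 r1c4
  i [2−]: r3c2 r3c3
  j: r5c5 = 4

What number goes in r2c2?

Cage f has product 300; hence r1c2 = 5.
Cage a needs product 10, leaving r3c4 = 1.
J is a freebie, so r5c5 = 4.
Row 1 needs a 4, and only r1c1 is open for it.
4 is placed in column 1, leaving r2c1 = 1.
Cage a has product 10; hence r1c5 = 1.
In row 2, 2 can only go at r2c5, so r2c5 = 2.
2 is placed in column 5, so r3c5 = 5.
Column 5 already has 5, so r4c5 = 3.
Row 3 now contains 5, which forces r3c1 = 3.
Row 4 already has 3, leaving r4c1 = 5.
Cage g has sum 7; hence r5c1 = 2.
Row 5 now contains 2; hence r5c3 = 3.
Row 5 now contains 3, leaving r5c4 = 5.
3 is placed in column 3, leaving r1c3 = 2.
Cage h's pair has product 6, leaving r1c4 = 3.
Cage f needs product 300, so r2c3 = 5.
Column 4 already has 3, which forces r2c4 = 4.
2 is placed in column 3, leaving r3c3 = 4.
Cage g has sum 7; hence r4c2 = 4.
The two cells of cage e must have difference 2; hence r4c3 = 1.
Cage d needs sum 10, which forces r4c4 = 2.
Row 5 now contains 3, which forces r5c2 = 1.
Row 2 already has 4, so r2c2 = 3.
Row 3 already has 4; hence r3c2 = 2.
Completed grid: 4 5 2 3 1 / 1 3 5 4 2 / 3 2 4 1 5 / 5 4 1 2 3 / 2 1 3 5 4.

3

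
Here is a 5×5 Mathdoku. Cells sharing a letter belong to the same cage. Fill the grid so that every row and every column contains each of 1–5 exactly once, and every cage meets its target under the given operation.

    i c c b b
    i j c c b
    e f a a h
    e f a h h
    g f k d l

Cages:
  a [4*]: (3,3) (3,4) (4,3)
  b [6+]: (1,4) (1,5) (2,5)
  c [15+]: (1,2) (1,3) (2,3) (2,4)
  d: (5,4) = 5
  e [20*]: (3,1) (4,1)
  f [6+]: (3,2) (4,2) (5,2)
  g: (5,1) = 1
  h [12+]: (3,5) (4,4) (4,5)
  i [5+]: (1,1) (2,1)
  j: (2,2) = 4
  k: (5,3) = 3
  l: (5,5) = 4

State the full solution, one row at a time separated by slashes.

J is a freebie, leaving (2,2) = 4.
Cage g is a single given cell, leaving (5,1) = 1.
Cage k is a single given cell, so (5,3) = 3.
Cage d is given; hence (5,4) = 5.
Cage l is a single given cell, which forces (5,5) = 4.
Cage c needs sum 15; hence (2,3) = 5.
The 3 cells of cage h must have sum 12, so (4,4) = 4.
3 is placed in row 5, leaving (5,2) = 2.
Cage e needs two cells with product 20; hence (3,1) = 4.
Row 3 now contains 4; hence (3,3) = 1.
Row 3 now contains 1, so (3,4) = 2.
Row 4 now contains 4, so (4,1) = 5.
Column 3 already has 1, so (4,3) = 2.
Row 4 already has 5, which forces (4,5) = 3.
Column 3 already has 2, leaving (1,3) = 4.
Cage b has sum 6, leaving (1,4) = 3.
Column 4 now contains 3, leaving (2,4) = 1.
Row 2 already has 1; hence (2,5) = 2.
Row 3 now contains 1, which forces (3,2) = 3.
Column 5 now contains 3, so (3,5) = 5.
3 is placed in row 4; hence (4,2) = 1.
Row 1 already has 3, so (1,1) = 2.
Row 1 already has 3, leaving (1,2) = 5.
Column 5 already has 2; hence (1,5) = 1.
2 is placed in row 2, leaving (2,1) = 3.

2 5 4 3 1 / 3 4 5 1 2 / 4 3 1 2 5 / 5 1 2 4 3 / 1 2 3 5 4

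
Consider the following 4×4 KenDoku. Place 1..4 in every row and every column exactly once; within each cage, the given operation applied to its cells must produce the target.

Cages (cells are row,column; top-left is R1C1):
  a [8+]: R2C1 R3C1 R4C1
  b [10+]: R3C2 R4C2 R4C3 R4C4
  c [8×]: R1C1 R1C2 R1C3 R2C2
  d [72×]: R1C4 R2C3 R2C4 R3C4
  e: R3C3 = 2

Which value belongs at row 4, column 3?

Cage c needs product 8; hence R2C2 = 1.
Cage d has product 72, which forces R2C3 = 3.
Cage e is given, leaving R3C3 = 2.
Row 2 now contains 3, which forces R2C1 = 4.
Row 2 already has 4, so R2C4 = 2.
Cage b has sum 10, which forces R4C2 = 2.
Cage c has product 8, which forces R1C1 = 2.
Column 2 now contains 2, so R1C2 = 4.
Cage c needs product 8, leaving R1C3 = 1.
Row 1 now contains 4, leaving R1C4 = 3.
Column 2 now contains 4; hence R3C2 = 3.
3 is placed in column 4, so R3C4 = 4.
Column 3 now contains 1, which forces R4C3 = 4.
4 is placed in column 4, so R4C4 = 1.
Row 3 now contains 3, so R3C1 = 1.
Row 4 already has 1, so R4C1 = 3.
Completed grid: 2 4 1 3 / 4 1 3 2 / 1 3 2 4 / 3 2 4 1.

4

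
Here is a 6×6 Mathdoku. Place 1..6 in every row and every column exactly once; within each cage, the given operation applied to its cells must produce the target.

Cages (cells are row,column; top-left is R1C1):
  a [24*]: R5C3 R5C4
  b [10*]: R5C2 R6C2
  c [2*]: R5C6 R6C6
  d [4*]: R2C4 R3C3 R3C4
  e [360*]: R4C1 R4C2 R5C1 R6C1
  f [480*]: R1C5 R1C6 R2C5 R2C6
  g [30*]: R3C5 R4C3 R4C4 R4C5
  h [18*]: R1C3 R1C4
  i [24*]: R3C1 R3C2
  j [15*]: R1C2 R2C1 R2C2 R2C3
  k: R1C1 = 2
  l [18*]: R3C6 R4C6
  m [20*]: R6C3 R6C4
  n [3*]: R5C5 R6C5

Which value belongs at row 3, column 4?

Cage k is given, which forces R1C1 = 2.
The 4 cells of cage j must have product 15, so R1C2 = 1.
In row 2, 2 can only go at R2C4, so R2C4 = 2.
Cage d has product 4, so R3C3 = 2.
Cage d has product 4, so R3C4 = 1.
The 4 cells of cage g must have product 30, which forces R4C3 = 1.
Cage g has product 30, leaving R4C5 = 2.
Cage j has product 15, which forces R2C1 = 1.
Row 3 needs a 5, and only R3C5 is open for it.
The 4 cells of cage g must have product 30, which forces R4C4 = 3.
3 is placed in row 4, leaving R4C6 = 6.
The two cells of cage h must have product 18, so R1C3 = 3.
Column 4 now contains 3, leaving R1C4 = 6.
Row 1 now contains 6, leaving R1C5 = 4.
4 is placed in row 1, leaving R1C6 = 5.
3 is placed in column 3, so R2C3 = 5.
4 is placed in column 5, leaving R2C5 = 6.
Column 6 already has 5; hence R2C6 = 4.
6 is placed in column 6, so R3C6 = 3.
Column 4 now contains 6; hence R5C4 = 4.
Column 3 now contains 5; hence R6C3 = 4.
Column 4 already has 4; hence R6C4 = 5.
Row 2 now contains 5, leaving R2C2 = 3.
The two cells of cage b must have product 10, which forces R5C2 = 5.
Row 5 already has 4, which forces R5C3 = 6.
Row 6 now contains 5, so R6C2 = 2.
Row 6 already has 2, which forces R6C6 = 1.
Cage e has product 360, leaving R4C1 = 5.
Column 2 already has 5; hence R4C2 = 4.
6 is placed in row 5, so R5C1 = 3.
The two cells of cage n must have product 3, which forces R5C5 = 1.
Column 6 now contains 1; hence R5C6 = 2.
The 4 cells of cage e must have product 360, leaving R6C1 = 6.
Row 6 already has 1, leaving R6C5 = 3.
Column 1 already has 6, leaving R3C1 = 4.
Column 2 already has 4; hence R3C2 = 6.
Filled in: 2 1 3 6 4 5 / 1 3 5 2 6 4 / 4 6 2 1 5 3 / 5 4 1 3 2 6 / 3 5 6 4 1 2 / 6 2 4 5 3 1.

1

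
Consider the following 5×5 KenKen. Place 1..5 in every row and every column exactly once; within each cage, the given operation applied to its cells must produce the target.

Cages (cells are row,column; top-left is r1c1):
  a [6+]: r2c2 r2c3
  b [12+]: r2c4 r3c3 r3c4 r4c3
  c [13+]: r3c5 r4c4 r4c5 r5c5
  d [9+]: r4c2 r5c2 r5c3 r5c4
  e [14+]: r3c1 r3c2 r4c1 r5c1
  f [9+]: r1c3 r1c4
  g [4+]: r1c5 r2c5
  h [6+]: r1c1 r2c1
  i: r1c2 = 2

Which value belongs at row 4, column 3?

I is a freebie, leaving r1c2 = 2.
The only place for 3 in row 1 is r1c5.
3 is placed in column 5, leaving r2c5 = 1.
Cage a's pair has sum 6, leaving r2c2 = 4.
Cage a's pair has sum 6, so r2c3 = 2.
Cage c has sum 13, which forces r4c4 = 2.
Cage h needs two cells with sum 6, which forces r1c1 = 1.
2 is placed in row 2, so r2c1 = 5.
Row 2 already has 5, so r2c4 = 3.
The 4 cells of cage d must have sum 9; hence r4c2 = 1.
Cage d has sum 9, leaving r5c2 = 3.
Column 2 now contains 3, which forces r3c2 = 5.
The only place for 3 in row 4 is r4c1.
The only place for 3 in row 3 is r3c3.
Cage b needs sum 12; hence r3c4 = 1.
Cage b needs sum 12, which forces r4c3 = 5.
Row 4 now contains 5, which forces r4c5 = 4.
Column 4 now contains 1, which forces r5c4 = 4.
5 is placed in column 3, leaving r1c3 = 4.
Column 4 already has 4, leaving r1c4 = 5.
The 4 cells of cage e must have sum 14, so r3c1 = 4.
4 is placed in column 5; hence r3c5 = 2.
Row 5 already has 4, so r5c1 = 2.
Row 5 already has 4, so r5c3 = 1.
Cage c has sum 13, so r5c5 = 5.
Filled in: 1 2 4 5 3 / 5 4 2 3 1 / 4 5 3 1 2 / 3 1 5 2 4 / 2 3 1 4 5.

5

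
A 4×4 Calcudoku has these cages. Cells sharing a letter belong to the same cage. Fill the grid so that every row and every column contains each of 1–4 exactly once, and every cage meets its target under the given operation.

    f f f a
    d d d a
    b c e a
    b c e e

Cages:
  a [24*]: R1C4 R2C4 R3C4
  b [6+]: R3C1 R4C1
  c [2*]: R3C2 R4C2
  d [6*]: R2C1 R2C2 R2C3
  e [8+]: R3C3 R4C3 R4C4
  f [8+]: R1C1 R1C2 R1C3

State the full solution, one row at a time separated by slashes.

3 4 1 2 / 1 3 2 4 / 2 1 4 3 / 4 2 3 1

In row 1, 2 can only go at R1C4, so R1C4 = 2.
The only place for 4 in row 2 is R2C4.
4 is placed in column 4, leaving R3C4 = 3.
Column 4 already has 3; hence R4C4 = 1.
The two cells of cage c must have product 2; hence R3C2 = 1.
The 3 cells of cage e must have sum 8, so R3C3 = 4.
Row 4 now contains 1; hence R4C2 = 2.
Cage e has sum 8, which forces R4C3 = 3.
Column 3 already has 3, leaving R1C3 = 1.
2 is placed in column 2, so R2C2 = 3.
Column 3 already has 1; hence R2C3 = 2.
Row 3 now contains 4; hence R3C1 = 2.
Row 4 already has 2, which forces R4C1 = 4.
Column 1 now contains 4, which forces R1C1 = 3.
Column 2 now contains 3; hence R1C2 = 4.
Row 2 already has 2, which forces R2C1 = 1.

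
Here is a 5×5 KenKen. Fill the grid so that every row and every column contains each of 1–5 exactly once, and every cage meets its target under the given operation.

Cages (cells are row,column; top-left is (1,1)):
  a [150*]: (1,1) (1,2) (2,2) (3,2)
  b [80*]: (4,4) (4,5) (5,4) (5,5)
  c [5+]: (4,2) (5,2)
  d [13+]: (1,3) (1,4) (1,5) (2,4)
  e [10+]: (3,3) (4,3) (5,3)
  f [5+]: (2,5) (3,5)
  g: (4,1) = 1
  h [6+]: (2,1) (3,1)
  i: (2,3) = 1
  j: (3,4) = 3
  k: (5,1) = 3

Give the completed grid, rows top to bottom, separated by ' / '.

5 2 4 1 3 / 2 3 1 5 4 / 4 5 2 3 1 / 1 4 3 2 5 / 3 1 5 4 2

Cage a needs product 150; hence (1,1) = 5.
I is a freebie, leaving (2,3) = 1.
Cage j is a single given cell; hence (3,4) = 3.
Cage g is a single given cell; hence (4,1) = 1.
K is a freebie, which forces (5,1) = 3.
The 3 cells of cage e must have sum 10, which forces (4,3) = 3.
Column 3 already has 3, which forces (1,3) = 4.
Cage d needs sum 13, which forces (1,5) = 3.
Column 5 now contains 3; hence (2,5) = 4.
Row 4 now contains 3, leaving (4,2) = 4.
The two cells of cage c must have sum 5, so (5,2) = 1.
Row 1 now contains 3, which forces (1,2) = 2.
Cage d needs sum 13; hence (1,4) = 1.
Row 2 now contains 4, which forces (2,1) = 2.
Cage a needs product 150, which forces (2,2) = 3.
Row 2 now contains 4, which forces (2,4) = 5.
Cage h's pair has sum 6; hence (3,1) = 4.
Cage a has product 150, so (3,2) = 5.
Row 3 now contains 5, which forces (3,3) = 2.
The two cells of cage f must have sum 5, which forces (3,5) = 1.
Cage b needs product 80, leaving (4,4) = 2.
Cage b needs product 80, so (4,5) = 5.
Column 3 now contains 2; hence (5,3) = 5.
The 4 cells of cage b must have product 80, so (5,4) = 4.
Cage b has product 80, leaving (5,5) = 2.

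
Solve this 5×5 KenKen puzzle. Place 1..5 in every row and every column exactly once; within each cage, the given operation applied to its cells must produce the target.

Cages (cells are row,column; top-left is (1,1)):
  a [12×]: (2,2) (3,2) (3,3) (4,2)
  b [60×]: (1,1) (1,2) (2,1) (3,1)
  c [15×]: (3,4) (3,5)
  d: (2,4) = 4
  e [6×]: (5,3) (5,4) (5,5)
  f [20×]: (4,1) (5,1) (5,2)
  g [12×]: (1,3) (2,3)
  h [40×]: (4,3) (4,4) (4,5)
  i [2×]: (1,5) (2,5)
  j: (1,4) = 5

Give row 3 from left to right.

Cage j is given, which forces (1,4) = 5.
Cage d is a single given cell, leaving (2,4) = 4.
5 is placed in column 4, leaving (3,4) = 3.
3 is placed in row 3, leaving (3,5) = 5.
Column 4 already has 4, which forces (4,4) = 2.
Row 4 already has 2; hence (4,5) = 4.
2 is placed in column 4, which forces (5,4) = 1.
Cage g's pair has product 12, leaving (1,3) = 4.
Cage b has product 60, which forces (2,1) = 5.
Row 2 already has 4, which forces (2,3) = 3.
The 3 cells of cage f must have product 20, which forces (4,1) = 1.
Row 4 now contains 1; hence (4,2) = 3.
4 is placed in row 4; hence (4,3) = 5.
Column 1 already has 5, leaving (5,1) = 4.
Row 5 already has 4; hence (5,2) = 5.
Column 3 already has 3, leaving (5,3) = 2.
2 is placed in row 5, so (5,5) = 3.
Column 1 now contains 1, which forces (1,1) = 3.
The 4 cells of cage b must have product 60; hence (1,2) = 2.
Row 1 now contains 2, so (1,5) = 1.
The 4 cells of cage a must have product 12, leaving (2,2) = 1.
1 is placed in column 5, which forces (2,5) = 2.
Column 1 already has 4; hence (3,1) = 2.
Cage a needs product 12; hence (3,2) = 4.
2 is placed in column 3, so (3,3) = 1.
Completed grid: 3 2 4 5 1 / 5 1 3 4 2 / 2 4 1 3 5 / 1 3 5 2 4 / 4 5 2 1 3.

2 4 1 3 5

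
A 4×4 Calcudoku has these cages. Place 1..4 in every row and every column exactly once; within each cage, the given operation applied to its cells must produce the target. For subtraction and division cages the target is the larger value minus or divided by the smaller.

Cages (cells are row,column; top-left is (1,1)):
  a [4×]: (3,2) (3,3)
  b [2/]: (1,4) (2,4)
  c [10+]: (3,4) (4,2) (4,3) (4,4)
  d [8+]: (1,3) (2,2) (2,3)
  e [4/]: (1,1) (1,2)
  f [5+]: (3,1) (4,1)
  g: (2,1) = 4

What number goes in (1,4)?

G is a freebie, so (2,1) = 4.
4 is placed in column 1, which forces (1,1) = 1.
Cage e needs two cells with quotient 4; hence (1,2) = 4.
Row 1 already has 4, which forces (1,3) = 3.
Row 1 already has 4; hence (1,4) = 2.
Column 4 now contains 2, leaving (2,4) = 1.
Column 2 now contains 4, so (3,2) = 1.
Row 3 now contains 1, so (3,3) = 4.
4 is placed in row 3, which forces (3,4) = 3.
3 is placed in column 4; hence (4,4) = 4.
Row 2 already has 1; hence (2,2) = 3.
Row 2 already has 1, leaving (2,3) = 2.
3 is placed in row 3, leaving (3,1) = 2.
The two cells of cage f must have sum 5, which forces (4,1) = 3.
Cage c has sum 10, so (4,2) = 2.
Cage c needs sum 10, which forces (4,3) = 1.
Completed grid: 1 4 3 2 / 4 3 2 1 / 2 1 4 3 / 3 2 1 4.

2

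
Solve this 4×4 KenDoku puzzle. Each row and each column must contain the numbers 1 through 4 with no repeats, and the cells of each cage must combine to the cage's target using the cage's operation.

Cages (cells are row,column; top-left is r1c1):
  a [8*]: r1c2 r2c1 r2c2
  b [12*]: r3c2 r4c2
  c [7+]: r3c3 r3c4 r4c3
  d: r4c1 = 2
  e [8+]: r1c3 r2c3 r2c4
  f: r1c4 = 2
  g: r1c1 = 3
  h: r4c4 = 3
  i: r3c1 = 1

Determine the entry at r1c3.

G is a freebie; hence r1c1 = 3.
F is a freebie, leaving r1c4 = 2.
Cage i is a single given cell; hence r3c1 = 1.
Cage d is a single given cell, so r4c1 = 2.
Cage h is a single given cell, which forces r4c4 = 3.
The 3 cells of cage a must have product 8, so r1c2 = 1.
Row 1 now contains 1; hence r1c3 = 4.
2 is placed in column 1, which forces r2c1 = 4.
The 3 cells of cage a must have product 8; hence r2c2 = 2.
The 3 cells of cage e must have sum 8, which forces r2c3 = 3.
Row 2 already has 4, so r2c4 = 1.
Cage b's pair has product 12, so r3c2 = 3.
Cage c needs sum 7, so r3c3 = 2.
3 is placed in column 4, so r3c4 = 4.
3 is placed in row 4, which forces r4c2 = 4.
Cage c has sum 7; hence r4c3 = 1.
Filled in: 3 1 4 2 / 4 2 3 1 / 1 3 2 4 / 2 4 1 3.

4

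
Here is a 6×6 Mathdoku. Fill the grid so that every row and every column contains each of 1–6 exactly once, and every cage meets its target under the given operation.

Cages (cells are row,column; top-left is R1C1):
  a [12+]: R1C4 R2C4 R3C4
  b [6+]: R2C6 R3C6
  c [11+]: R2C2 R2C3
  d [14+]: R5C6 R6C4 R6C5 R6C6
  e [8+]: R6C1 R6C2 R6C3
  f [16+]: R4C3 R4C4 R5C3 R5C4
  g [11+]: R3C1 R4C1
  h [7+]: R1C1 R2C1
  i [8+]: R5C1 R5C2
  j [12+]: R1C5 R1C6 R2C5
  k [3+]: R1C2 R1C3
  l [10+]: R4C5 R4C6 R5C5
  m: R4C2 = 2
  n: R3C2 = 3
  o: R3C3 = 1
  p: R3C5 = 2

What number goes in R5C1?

Cage n is given, leaving R3C2 = 3.
O is a freebie; hence R3C3 = 1.
P is a freebie, leaving R3C5 = 2.
Cage m is given, leaving R4C2 = 2.
2 is placed in column 2; hence R1C2 = 1.
Column 3 now contains 1; hence R1C3 = 2.
The 3 cells of cage e must have sum 8; hence R6C1 = 1.
Cage e needs sum 8; hence R6C2 = 4.
The 3 cells of cage e must have sum 8, which forces R6C3 = 3.
The 4 cells of cage d must have sum 14; hence R5C6 = 1.
Column 6 now contains 1, which forces R2C6 = 2.
Cage b's pair has sum 6, which forces R3C6 = 4.
Cage d needs sum 14, leaving R6C4 = 2.
Row 5 needs a 2, and only R5C1 is open for it.
Cage i needs two cells with sum 8, leaving R5C2 = 6.
Column 2 now contains 6, which forces R2C2 = 5.
The two cells of cage c must have sum 11, leaving R2C3 = 6.
The only place for 1 in row 4 is R4C5.
The only place for 1 in row 2 is R2C4.
The only place for 3 in row 4 is R4C4.
Cage f needs sum 16, leaving R4C3 = 4.
The 4 cells of cage f must have sum 16, which forces R5C3 = 5.
3 is placed in column 4, leaving R5C4 = 4.
4 is placed in row 5, which forces R5C5 = 3.
The 3 cells of cage j must have sum 12, so R1C5 = 5.
Cage j has sum 12, leaving R1C6 = 3.
Column 5 already has 3, leaving R2C5 = 4.
Cage l needs sum 10, leaving R4C6 = 6.
Column 5 already has 5, which forces R6C5 = 6.
6 is placed in column 6, so R6C6 = 5.
Row 1 already has 3, which forces R1C1 = 4.
Row 1 already has 5, so R1C4 = 6.
4 is placed in row 2, which forces R2C1 = 3.
Cage g needs two cells with sum 11, so R3C1 = 6.
The 3 cells of cage a must have sum 12, so R3C4 = 5.
Row 4 now contains 6, which forces R4C1 = 5.
Completed grid: 4 1 2 6 5 3 / 3 5 6 1 4 2 / 6 3 1 5 2 4 / 5 2 4 3 1 6 / 2 6 5 4 3 1 / 1 4 3 2 6 5.

2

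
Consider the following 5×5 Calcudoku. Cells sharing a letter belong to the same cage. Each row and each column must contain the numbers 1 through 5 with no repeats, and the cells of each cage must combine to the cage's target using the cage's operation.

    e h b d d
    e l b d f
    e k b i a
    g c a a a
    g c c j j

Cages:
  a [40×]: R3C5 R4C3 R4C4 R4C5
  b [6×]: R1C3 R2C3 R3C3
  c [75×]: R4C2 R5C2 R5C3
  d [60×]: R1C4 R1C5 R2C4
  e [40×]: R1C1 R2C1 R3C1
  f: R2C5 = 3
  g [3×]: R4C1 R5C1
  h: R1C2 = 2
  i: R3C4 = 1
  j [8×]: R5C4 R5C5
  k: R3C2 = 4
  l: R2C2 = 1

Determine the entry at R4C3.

4

H is a freebie, which forces R1C2 = 2.
L is a freebie, which forces R2C2 = 1.
F is a freebie, which forces R2C5 = 3.
Cage k is a single given cell; hence R3C2 = 4.
Cage i is given, leaving R3C4 = 1.
Cage c needs product 75, leaving R4C2 = 5.
Cage c has product 75, so R5C2 = 3.
Cage c has product 75, leaving R5C3 = 5.
The 3 cells of cage b must have product 6, leaving R1C3 = 1.
Cage d needs product 60, so R1C4 = 3.
Row 2 now contains 3, so R2C3 = 2.
Cage b has product 6, so R3C3 = 3.
Cage a has product 40, so R3C5 = 5.
Cage g needs two cells with product 3, so R4C1 = 3.
Column 3 now contains 2; hence R4C3 = 4.
4 is placed in row 4; hence R4C4 = 2.
2 is placed in row 4; hence R4C5 = 1.
Row 5 already has 3; hence R5C1 = 1.
Column 4 now contains 2; hence R5C4 = 4.
Row 5 now contains 4, so R5C5 = 2.
Column 5 now contains 5, which forces R1C5 = 4.
4 is placed in column 4, leaving R2C4 = 5.
5 is placed in row 3; hence R3C1 = 2.
Row 1 now contains 4, leaving R1C1 = 5.
Row 2 now contains 5; hence R2C1 = 4.
Completed grid: 5 2 1 3 4 / 4 1 2 5 3 / 2 4 3 1 5 / 3 5 4 2 1 / 1 3 5 4 2.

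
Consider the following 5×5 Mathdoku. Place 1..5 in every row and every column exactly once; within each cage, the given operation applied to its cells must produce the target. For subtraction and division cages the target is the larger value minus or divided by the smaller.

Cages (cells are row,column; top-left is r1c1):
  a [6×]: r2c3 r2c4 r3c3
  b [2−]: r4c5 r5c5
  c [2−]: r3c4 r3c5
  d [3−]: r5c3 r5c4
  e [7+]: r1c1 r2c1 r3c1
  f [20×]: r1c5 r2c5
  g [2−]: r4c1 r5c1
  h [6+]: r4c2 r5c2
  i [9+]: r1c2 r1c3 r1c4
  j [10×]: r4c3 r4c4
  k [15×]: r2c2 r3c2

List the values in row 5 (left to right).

5 2 4 1 3

The only place for 5 in column 1 is r5c1.
The two cells of cage g must have difference 2; hence r4c1 = 3.
Cage h needs two cells with sum 6, so r4c2 = 4.
Row 4 now contains 4, leaving r4c5 = 1.
Row 5 already has 5; hence r5c2 = 2.
Row 5 already has 2, leaving r5c5 = 3.
In column 2, 1 can only go at r1c2, so r1c2 = 1.
Row 1 needs a 2, and only r1c1 is open for it.
Row 1 needs a 4, and only r1c5 is open for it.
Column 5 already has 4, so r2c5 = 5.
Column 5 already has 5, leaving r3c5 = 2.
5 is placed in row 2, which forces r2c2 = 3.
The two cells of cage k must have product 15, leaving r3c2 = 5.
Cage c needs two cells with difference 2, which forces r3c4 = 4.
Column 4 now contains 4, leaving r5c4 = 1.
Cage e needs sum 7, leaving r2c1 = 4.
Cage a has product 6, leaving r2c3 = 1.
Column 4 already has 1, leaving r2c4 = 2.
4 is placed in row 3, so r3c1 = 1.
Cage a needs product 6, leaving r3c3 = 3.
2 is placed in column 4, leaving r4c4 = 5.
1 is placed in row 5; hence r5c3 = 4.
3 is placed in column 3; hence r1c3 = 5.
Column 4 now contains 5, so r1c4 = 3.
5 is placed in row 4; hence r4c3 = 2.
Filled in: 2 1 5 3 4 / 4 3 1 2 5 / 1 5 3 4 2 / 3 4 2 5 1 / 5 2 4 1 3.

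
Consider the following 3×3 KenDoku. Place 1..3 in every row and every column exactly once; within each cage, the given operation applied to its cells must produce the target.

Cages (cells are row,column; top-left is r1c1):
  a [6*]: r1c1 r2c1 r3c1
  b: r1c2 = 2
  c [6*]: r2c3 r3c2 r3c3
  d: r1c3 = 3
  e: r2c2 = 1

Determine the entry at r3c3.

1

Cage b is given; hence r1c2 = 2.
Cage d is given, leaving r1c3 = 3.
Cage e is a single given cell, leaving r2c2 = 1.
Row 2 now contains 1, which forces r2c3 = 2.
Column 2 now contains 1; hence r3c2 = 3.
Column 3 already has 2, so r3c3 = 1.
3 is placed in row 1, which forces r1c1 = 1.
Row 2 already has 2, so r2c1 = 3.
Row 3 now contains 1, which forces r3c1 = 2.
Completed grid: 1 2 3 / 3 1 2 / 2 3 1.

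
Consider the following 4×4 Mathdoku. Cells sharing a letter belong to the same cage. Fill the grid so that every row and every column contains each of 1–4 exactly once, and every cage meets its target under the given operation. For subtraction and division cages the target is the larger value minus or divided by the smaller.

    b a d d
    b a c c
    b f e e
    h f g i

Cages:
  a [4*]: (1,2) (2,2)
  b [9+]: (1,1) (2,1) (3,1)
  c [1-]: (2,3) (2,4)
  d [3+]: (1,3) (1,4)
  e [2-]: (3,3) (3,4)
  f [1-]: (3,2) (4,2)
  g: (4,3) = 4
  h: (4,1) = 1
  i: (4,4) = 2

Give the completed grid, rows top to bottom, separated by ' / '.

Cage h is a single given cell, which forces (4,1) = 1.
Cage g is a single given cell, which forces (4,3) = 4.
Cage i is a single given cell, which forces (4,4) = 2.
Cage d's pair has sum 3; hence (1,3) = 2.
Column 4 already has 2, leaving (1,4) = 1.
Column 3 already has 2, which forces (2,3) = 3.
Row 2 now contains 3; hence (2,4) = 4.
Column 3 now contains 3, leaving (3,3) = 1.
Column 4 already has 4, leaving (3,4) = 3.
Row 4 already has 2, which forces (4,2) = 3.
Cage b needs sum 9, which forces (1,1) = 3.
1 is placed in row 1, leaving (1,2) = 4.
Row 2 already has 4, which forces (2,1) = 2.
Row 2 already has 4; hence (2,2) = 1.
Cage b has sum 9, which forces (3,1) = 4.
Column 2 already has 4, leaving (3,2) = 2.

3 4 2 1 / 2 1 3 4 / 4 2 1 3 / 1 3 4 2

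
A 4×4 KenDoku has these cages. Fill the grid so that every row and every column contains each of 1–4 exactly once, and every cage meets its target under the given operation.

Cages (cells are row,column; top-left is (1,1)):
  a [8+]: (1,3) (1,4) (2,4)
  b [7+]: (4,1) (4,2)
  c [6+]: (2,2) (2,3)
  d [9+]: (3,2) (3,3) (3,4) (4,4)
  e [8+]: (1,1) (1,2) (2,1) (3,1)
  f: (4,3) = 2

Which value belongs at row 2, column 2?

2

Cage f is given, which forces (4,3) = 2.
Cage c needs two cells with sum 6, leaving (2,2) = 2.
2 is placed in column 3, so (2,3) = 4.
Column 2 now contains 2; hence (1,2) = 1.
Row 1 now contains 1, leaving (1,3) = 3.
Cage e has sum 8; hence (2,1) = 1.
Row 2 already has 1; hence (2,4) = 3.
Column 3 already has 3, leaving (3,3) = 1.
3 is placed in column 4, which forces (4,4) = 1.
The 3 cells of cage a must have sum 8, so (1,4) = 2.
Cage d needs sum 9, which forces (3,2) = 3.
Cage d needs sum 9, which forces (3,4) = 4.
3 is placed in column 2, leaving (4,2) = 4.
2 is placed in row 1; hence (1,1) = 4.
Row 3 already has 4, which forces (3,1) = 2.
Row 4 already has 4, leaving (4,1) = 3.
Completed grid: 4 1 3 2 / 1 2 4 3 / 2 3 1 4 / 3 4 2 1.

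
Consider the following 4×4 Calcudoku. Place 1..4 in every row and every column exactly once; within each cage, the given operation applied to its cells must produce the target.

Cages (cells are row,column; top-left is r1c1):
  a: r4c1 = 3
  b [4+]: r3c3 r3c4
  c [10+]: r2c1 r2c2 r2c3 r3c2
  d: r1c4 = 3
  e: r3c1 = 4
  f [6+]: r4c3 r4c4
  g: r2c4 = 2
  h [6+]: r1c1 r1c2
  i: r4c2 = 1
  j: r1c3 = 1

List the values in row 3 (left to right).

Cage j is a single given cell, leaving r1c3 = 1.
Cage d is given, so r1c4 = 3.
G is a freebie; hence r2c4 = 2.
E is a freebie, so r3c1 = 4.
Column 3 already has 1, leaving r3c3 = 3.
3 is placed in column 4, so r3c4 = 1.
A is a freebie, which forces r4c1 = 3.
Cage i is given, which forces r4c2 = 1.
2 is placed in column 4, leaving r4c4 = 4.
Column 1 now contains 4; hence r1c1 = 2.
The two cells of cage h must have sum 6, so r1c2 = 4.
3 is placed in column 1, which forces r2c1 = 1.
The 4 cells of cage c must have sum 10, which forces r2c2 = 3.
3 is placed in column 3, leaving r2c3 = 4.
1 is placed in row 3, leaving r3c2 = 2.
Row 4 already has 4, which forces r4c3 = 2.
Filled in: 2 4 1 3 / 1 3 4 2 / 4 2 3 1 / 3 1 2 4.

4 2 3 1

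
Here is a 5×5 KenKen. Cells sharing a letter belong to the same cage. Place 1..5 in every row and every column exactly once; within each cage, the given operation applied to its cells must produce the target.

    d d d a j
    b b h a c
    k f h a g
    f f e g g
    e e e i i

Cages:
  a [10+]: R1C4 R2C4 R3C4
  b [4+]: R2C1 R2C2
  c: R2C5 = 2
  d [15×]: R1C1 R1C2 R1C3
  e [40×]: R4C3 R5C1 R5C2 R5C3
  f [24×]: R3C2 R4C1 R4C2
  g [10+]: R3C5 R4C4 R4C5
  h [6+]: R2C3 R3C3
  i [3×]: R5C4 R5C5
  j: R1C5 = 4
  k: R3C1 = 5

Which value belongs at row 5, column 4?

1

J is a freebie, which forces R1C5 = 4.
C is a freebie, leaving R2C5 = 2.
K is a freebie; hence R3C1 = 5.
Cage g has sum 10, which forces R4C5 = 5.
In row 1, 2 can only go at R1C4, so R1C4 = 2.
Cage a has sum 10, which forces R2C4 = 5.
The 3 cells of cage a must have sum 10, which forces R3C4 = 3.
The 3 cells of cage g must have sum 10, which forces R3C5 = 1.
Column 4 now contains 2, which forces R4C4 = 4.
Column 4 now contains 3; hence R5C4 = 1.
1 is placed in column 5, leaving R5C5 = 3.
5 is placed in row 2; hence R2C3 = 4.
The 3 cells of cage f must have product 24, leaving R3C2 = 4.
Row 3 now contains 1, leaving R3C3 = 2.
Cage e needs product 40, which forces R4C3 = 1.
Column 3 already has 2, leaving R5C3 = 5.
The 3 cells of cage d must have product 15, so R1C1 = 1.
Cage d needs product 15, so R1C2 = 5.
Column 3 now contains 5, leaving R1C3 = 3.
1 is placed in column 1, so R2C1 = 3.
3 is placed in row 2, so R2C2 = 1.
Column 1 already has 3, which forces R4C1 = 2.
Row 4 now contains 2, so R4C2 = 3.
The 4 cells of cage e must have product 40, leaving R5C1 = 4.
Row 5 already has 5, so R5C2 = 2.
The full grid is 1 5 3 2 4 / 3 1 4 5 2 / 5 4 2 3 1 / 2 3 1 4 5 / 4 2 5 1 3.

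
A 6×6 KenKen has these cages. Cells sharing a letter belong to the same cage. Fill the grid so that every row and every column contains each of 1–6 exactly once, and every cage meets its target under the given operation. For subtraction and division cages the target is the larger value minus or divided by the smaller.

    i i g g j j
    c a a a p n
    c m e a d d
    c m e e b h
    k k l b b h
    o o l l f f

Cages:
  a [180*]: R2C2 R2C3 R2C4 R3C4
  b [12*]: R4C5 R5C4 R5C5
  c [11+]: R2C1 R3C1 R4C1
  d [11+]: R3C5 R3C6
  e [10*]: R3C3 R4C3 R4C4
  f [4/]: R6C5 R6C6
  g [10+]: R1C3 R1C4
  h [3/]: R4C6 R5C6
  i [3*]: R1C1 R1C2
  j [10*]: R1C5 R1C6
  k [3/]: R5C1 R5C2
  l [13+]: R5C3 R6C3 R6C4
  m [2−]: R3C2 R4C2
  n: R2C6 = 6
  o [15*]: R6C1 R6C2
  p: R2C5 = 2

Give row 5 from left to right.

Cage p is given, leaving R2C5 = 2.
N is a freebie, so R2C6 = 6.
Column 6 now contains 6, which forces R3C6 = 5.
Column 5 already has 2, leaving R1C5 = 5.
Column 6 now contains 5, so R1C6 = 2.
Cage a has product 180, so R3C4 = 3.
5 is placed in row 3, so R3C5 = 6.
Row 2 needs a 1, and only R2C1 is open for it.
1 is placed in column 1, which forces R1C1 = 3.
Cage i's pair has product 3, which forces R1C2 = 1.
The 3 cells of cage c must have sum 11, leaving R3C1 = 4.
4 is placed in row 3; hence R3C2 = 2.
2 is placed in row 3, leaving R3C3 = 1.
The 3 cells of cage c must have sum 11, so R4C1 = 6.
Column 1 now contains 6, leaving R5C1 = 2.
2 is placed in column 2, which forces R5C2 = 6.
Column 1 already has 3; hence R6C1 = 5.
Row 6 now contains 5, so R6C2 = 3.
The 4 cells of cage a must have product 180, which forces R2C3 = 3.
Column 2 already has 3, so R4C2 = 4.
Column 3 now contains 3, which forces R5C3 = 5.
Column 2 already has 4, which forces R2C2 = 5.
Cage a has product 180; hence R2C4 = 4.
Column 3 already has 5, so R4C3 = 2.
The 3 cells of cage e must have product 10; hence R4C4 = 5.
Column 4 now contains 4, so R5C4 = 1.
Row 5 already has 1, so R5C6 = 3.
2 is placed in column 3, so R6C3 = 6.
Row 6 already has 6, leaving R6C4 = 2.
Column 3 now contains 6, so R1C3 = 4.
Column 4 now contains 4, which forces R1C4 = 6.
Cage b has product 12, leaving R4C5 = 3.
Column 6 now contains 3; hence R4C6 = 1.
Row 5 now contains 3, leaving R5C5 = 4.
Column 5 already has 4; hence R6C5 = 1.
Column 6 already has 1, so R6C6 = 4.
Filled in: 3 1 4 6 5 2 / 1 5 3 4 2 6 / 4 2 1 3 6 5 / 6 4 2 5 3 1 / 2 6 5 1 4 3 / 5 3 6 2 1 4.

2 6 5 1 4 3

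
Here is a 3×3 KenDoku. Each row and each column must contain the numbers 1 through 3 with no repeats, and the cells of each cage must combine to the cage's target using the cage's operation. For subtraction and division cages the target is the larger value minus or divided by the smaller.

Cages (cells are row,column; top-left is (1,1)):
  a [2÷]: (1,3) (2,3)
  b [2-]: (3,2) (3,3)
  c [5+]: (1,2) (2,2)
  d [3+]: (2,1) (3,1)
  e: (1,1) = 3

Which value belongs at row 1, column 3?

1

Cage e is given; hence (1,1) = 3.
Row 1 now contains 3, which forces (1,2) = 2.
Row 1 already has 2, which forces (1,3) = 1.
2 is placed in column 2; hence (2,2) = 3.
Column 3 now contains 1, which forces (2,3) = 2.
Column 2 now contains 3, so (3,2) = 1.
Column 3 now contains 1, so (3,3) = 3.
Row 2 now contains 2, leaving (2,1) = 1.
Row 3 now contains 1, so (3,1) = 2.
Completed grid: 3 2 1 / 1 3 2 / 2 1 3.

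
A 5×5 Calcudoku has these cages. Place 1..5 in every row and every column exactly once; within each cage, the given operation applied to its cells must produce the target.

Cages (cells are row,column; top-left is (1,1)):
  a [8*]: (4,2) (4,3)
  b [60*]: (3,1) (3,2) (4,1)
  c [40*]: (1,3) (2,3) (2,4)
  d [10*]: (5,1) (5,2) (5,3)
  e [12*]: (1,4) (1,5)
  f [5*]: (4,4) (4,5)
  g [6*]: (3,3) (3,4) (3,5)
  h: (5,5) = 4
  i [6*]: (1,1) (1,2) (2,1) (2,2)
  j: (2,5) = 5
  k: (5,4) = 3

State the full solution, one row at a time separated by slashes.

J is a freebie, which forces (2,5) = 5.
Column 5 already has 5, so (4,5) = 1.
K is a freebie, so (5,4) = 3.
H is a freebie, leaving (5,5) = 4.
Cage c has product 40; hence (1,3) = 5.
3 is placed in column 4, which forces (1,4) = 4.
Column 5 already has 4, which forces (1,5) = 3.
Column 4 already has 4, so (2,4) = 2.
2 is placed in column 4, leaving (3,4) = 1.
Column 5 now contains 3, so (3,5) = 2.
1 is placed in row 4; hence (4,4) = 5.
Row 2 now contains 2, so (2,3) = 4.
Row 3 now contains 2; hence (3,3) = 3.
Column 3 already has 4; hence (4,3) = 2.
Column 3 already has 2, so (5,3) = 1.
Cage b has product 60, leaving (4,1) = 3.
Row 4 now contains 2; hence (4,2) = 4.
Cage i has product 6, which forces (1,1) = 2.
The 4 cells of cage i must have product 6, so (1,2) = 1.
Column 1 already has 3; hence (2,1) = 1.
Cage i has product 6, leaving (2,2) = 3.
Cage b has product 60, so (3,1) = 4.
Column 2 already has 4; hence (3,2) = 5.
2 is placed in column 1, which forces (5,1) = 5.
5 is placed in column 2, so (5,2) = 2.

2 1 5 4 3 / 1 3 4 2 5 / 4 5 3 1 2 / 3 4 2 5 1 / 5 2 1 3 4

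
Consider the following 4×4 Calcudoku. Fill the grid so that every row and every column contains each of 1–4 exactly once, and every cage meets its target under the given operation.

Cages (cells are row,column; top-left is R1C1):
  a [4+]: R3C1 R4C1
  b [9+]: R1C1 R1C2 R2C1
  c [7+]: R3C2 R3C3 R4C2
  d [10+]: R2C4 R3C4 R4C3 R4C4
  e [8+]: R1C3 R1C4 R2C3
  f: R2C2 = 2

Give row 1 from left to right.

2 3 1 4

F is a freebie, leaving R2C2 = 2.
In column 1, 2 can only go at R1C1, so R1C1 = 2.
In column 1, 4 can only go at R2C1, so R2C1 = 4.
Cage b has sum 9, which forces R1C2 = 3.
Cage e needs sum 8; hence R2C3 = 3.
3 is placed in row 2, which forces R2C4 = 1.
Cage c has sum 7, which forces R3C3 = 2.
Cage e needs sum 8, leaving R1C3 = 1.
1 is placed in column 4, so R1C4 = 4.
Cage d has sum 10; hence R3C4 = 3.
The 4 cells of cage d must have sum 10, leaving R4C3 = 4.
Cage d has sum 10; hence R4C4 = 2.
3 is placed in row 3; hence R3C1 = 1.
Cage c needs sum 7, leaving R3C2 = 4.
Cage a's pair has sum 4; hence R4C1 = 3.
Row 4 already has 4, which forces R4C2 = 1.
Completed grid: 2 3 1 4 / 4 2 3 1 / 1 4 2 3 / 3 1 4 2.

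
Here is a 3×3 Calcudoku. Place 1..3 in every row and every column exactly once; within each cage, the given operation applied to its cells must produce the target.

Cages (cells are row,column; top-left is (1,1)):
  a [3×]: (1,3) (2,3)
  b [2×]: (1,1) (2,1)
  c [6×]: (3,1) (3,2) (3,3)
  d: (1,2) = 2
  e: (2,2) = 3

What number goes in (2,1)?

D is a freebie, leaving (1,2) = 2.
E is a freebie, leaving (2,2) = 3.
Row 2 now contains 3; hence (2,3) = 1.
Column 2 now contains 3, so (3,2) = 1.
Row 1 already has 2, leaving (1,1) = 1.
1 is placed in column 3, which forces (1,3) = 3.
1 is placed in row 2, which forces (2,1) = 2.
Column 1 now contains 2; hence (3,1) = 3.
Column 3 now contains 3, so (3,3) = 2.
Filled in: 1 2 3 / 2 3 1 / 3 1 2.

2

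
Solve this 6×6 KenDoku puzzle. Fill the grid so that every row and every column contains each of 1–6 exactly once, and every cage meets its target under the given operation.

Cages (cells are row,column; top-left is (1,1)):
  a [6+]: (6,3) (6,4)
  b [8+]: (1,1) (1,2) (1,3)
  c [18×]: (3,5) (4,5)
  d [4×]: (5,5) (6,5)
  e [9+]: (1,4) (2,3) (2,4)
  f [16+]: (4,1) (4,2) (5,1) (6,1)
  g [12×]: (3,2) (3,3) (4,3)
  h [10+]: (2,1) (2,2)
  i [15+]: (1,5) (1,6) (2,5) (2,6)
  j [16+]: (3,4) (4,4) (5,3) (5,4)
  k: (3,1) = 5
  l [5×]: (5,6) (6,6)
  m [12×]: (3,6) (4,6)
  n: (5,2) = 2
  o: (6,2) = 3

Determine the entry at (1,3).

Cage k is a single given cell, leaving (3,1) = 5.
Cage n is a single given cell, so (5,2) = 2.
O is a freebie, leaving (6,2) = 3.
In row 6, 6 can only go at (6,1), so (6,1) = 6.
Column 1 now contains 6, leaving (2,1) = 4.
The two cells of cage h must have sum 10; hence (2,2) = 6.
The 4 cells of cage f must have sum 16, which forces (4,1) = 2.
The 4 cells of cage f must have sum 16; hence (4,2) = 5.
Cage f has sum 16; hence (5,1) = 3.
Column 1 already has 3, leaving (1,1) = 1.
The 3 cells of cage b must have sum 8; hence (1,2) = 4.
The 3 cells of cage b must have sum 8; hence (1,3) = 3.
Column 2 already has 4, which forces (3,2) = 1.
Cage g needs product 12, which forces (3,3) = 2.
Cage g needs product 12, which forces (4,3) = 6.
6 is placed in row 4; hence (4,5) = 3.
Row 4 now contains 3, leaving (4,6) = 4.
2 is placed in column 3; hence (2,3) = 1.
Column 5 now contains 3, so (3,5) = 6.
Column 6 already has 4, leaving (3,6) = 3.
4 is placed in row 4, so (4,4) = 1.
Cage i needs sum 15, which forces (1,5) = 2.
Cage i needs sum 15, which forces (1,6) = 6.
The 4 cells of cage i must have sum 15, so (2,5) = 5.
Cage i needs sum 15, so (2,6) = 2.
6 is placed in row 3, so (3,4) = 4.
The 4 cells of cage j must have sum 16, leaving (5,3) = 5.
Cage j needs sum 16, leaving (5,4) = 6.
Row 5 now contains 5, leaving (5,6) = 1.
Cage a's pair has sum 6, which forces (6,3) = 4.
The two cells of cage a must have sum 6, leaving (6,4) = 2.
Row 6 now contains 4, which forces (6,5) = 1.
Column 6 now contains 1, so (6,6) = 5.
Row 1 already has 6, which forces (1,4) = 5.
2 is placed in row 2, so (2,4) = 3.
Row 5 already has 1, leaving (5,5) = 4.
Completed grid: 1 4 3 5 2 6 / 4 6 1 3 5 2 / 5 1 2 4 6 3 / 2 5 6 1 3 4 / 3 2 5 6 4 1 / 6 3 4 2 1 5.

3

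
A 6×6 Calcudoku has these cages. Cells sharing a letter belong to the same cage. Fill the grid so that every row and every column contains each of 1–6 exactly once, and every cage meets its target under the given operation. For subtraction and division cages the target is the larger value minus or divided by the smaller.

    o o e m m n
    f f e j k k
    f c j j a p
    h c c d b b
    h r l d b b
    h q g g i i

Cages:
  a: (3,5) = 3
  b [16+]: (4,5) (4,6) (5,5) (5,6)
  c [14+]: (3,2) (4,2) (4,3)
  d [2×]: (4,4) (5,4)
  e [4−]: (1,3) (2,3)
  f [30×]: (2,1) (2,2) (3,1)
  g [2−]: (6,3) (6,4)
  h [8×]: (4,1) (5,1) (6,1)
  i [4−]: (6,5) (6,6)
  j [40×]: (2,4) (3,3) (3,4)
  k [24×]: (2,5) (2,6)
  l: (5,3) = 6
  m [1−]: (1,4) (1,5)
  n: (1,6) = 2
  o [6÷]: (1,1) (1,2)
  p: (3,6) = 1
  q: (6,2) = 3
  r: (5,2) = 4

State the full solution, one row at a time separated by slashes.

6 1 5 3 4 2 / 3 2 1 5 6 4 / 5 6 2 4 3 1 / 4 5 3 1 2 6 / 1 4 6 2 5 3 / 2 3 4 6 1 5

Cage n is given, so (1,6) = 2.
Cage a is given, so (3,5) = 3.
Cage p is given, which forces (3,6) = 1.
R is a freebie; hence (5,2) = 4.
L is a freebie, so (5,3) = 6.
Cage q is given, which forces (6,2) = 3.
Cage c has sum 14, which forces (4,3) = 3.
The only place for 3 in row 1 is (1,4).
The two cells of cage m must have difference 1, leaving (1,5) = 4.
Column 5 already has 4; hence (2,5) = 6.
6 is placed in row 2; hence (2,6) = 4.
Cage b needs sum 16, which forces (4,6) = 6.
The 4 cells of cage b must have sum 16, which forces (5,6) = 3.
6 is placed in column 6; hence (6,6) = 5.
The 3 cells of cage c must have sum 14; hence (3,2) = 6.
6 is placed in row 4; hence (4,2) = 5.
Row 4 already has 5, leaving (4,5) = 2.
Column 5 now contains 2, leaving (5,5) = 5.
Cage i needs two cells with difference 4, so (6,5) = 1.
Cage o needs two cells with quotient 6, leaving (1,1) = 6.
Column 2 now contains 6, so (1,2) = 1.
Row 1 already has 1, which forces (1,3) = 5.
Cage f has product 30, which forces (2,1) = 3.
The 3 cells of cage f must have product 30, which forces (2,2) = 2.
5 is placed in column 3; hence (2,3) = 1.
Row 2 now contains 2; hence (2,4) = 5.
Cage f has product 30, leaving (3,1) = 5.
2 is placed in row 4, so (4,4) = 1.
The two cells of cage d must have product 2, which forces (5,4) = 2.
Cage j needs product 40; hence (3,3) = 2.
Column 4 already has 2; hence (3,4) = 4.
Row 4 already has 1, leaving (4,1) = 4.
Row 5 now contains 2; hence (5,1) = 1.
Cage h needs product 8; hence (6,1) = 2.
Column 3 already has 2, which forces (6,3) = 4.
4 is placed in column 4, so (6,4) = 6.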